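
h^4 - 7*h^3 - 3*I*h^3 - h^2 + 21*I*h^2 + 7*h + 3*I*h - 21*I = (h - 7)*(h - 1)*(h + 1)*(h - 3*I)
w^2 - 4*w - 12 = (w - 6)*(w + 2)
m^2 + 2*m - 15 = (m - 3)*(m + 5)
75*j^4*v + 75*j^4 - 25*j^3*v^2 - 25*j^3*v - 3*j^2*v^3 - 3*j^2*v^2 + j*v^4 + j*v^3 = (-5*j + v)*(-3*j + v)*(5*j + v)*(j*v + j)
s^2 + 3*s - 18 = (s - 3)*(s + 6)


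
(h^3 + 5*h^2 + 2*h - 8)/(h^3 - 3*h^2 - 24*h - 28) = (h^2 + 3*h - 4)/(h^2 - 5*h - 14)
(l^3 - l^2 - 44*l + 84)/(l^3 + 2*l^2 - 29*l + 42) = (l - 6)/(l - 3)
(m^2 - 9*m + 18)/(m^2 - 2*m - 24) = (m - 3)/(m + 4)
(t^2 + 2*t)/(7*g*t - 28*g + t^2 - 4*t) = t*(t + 2)/(7*g*t - 28*g + t^2 - 4*t)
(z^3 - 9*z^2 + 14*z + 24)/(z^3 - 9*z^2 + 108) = (z^2 - 3*z - 4)/(z^2 - 3*z - 18)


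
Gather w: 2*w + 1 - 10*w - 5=-8*w - 4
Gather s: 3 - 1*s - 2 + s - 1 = 0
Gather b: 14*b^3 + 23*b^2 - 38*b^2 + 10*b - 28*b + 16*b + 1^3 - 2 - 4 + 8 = 14*b^3 - 15*b^2 - 2*b + 3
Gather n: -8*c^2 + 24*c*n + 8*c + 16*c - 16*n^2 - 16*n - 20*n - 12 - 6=-8*c^2 + 24*c - 16*n^2 + n*(24*c - 36) - 18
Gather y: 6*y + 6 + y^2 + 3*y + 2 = y^2 + 9*y + 8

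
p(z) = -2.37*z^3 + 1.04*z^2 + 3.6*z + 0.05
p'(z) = -7.11*z^2 + 2.08*z + 3.6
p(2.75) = -31.47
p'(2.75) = -44.45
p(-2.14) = 20.34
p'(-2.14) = -33.41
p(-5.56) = 419.54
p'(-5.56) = -227.76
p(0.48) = 1.76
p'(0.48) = 2.96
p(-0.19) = -0.58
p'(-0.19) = 2.95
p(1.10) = 2.11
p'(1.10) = -2.72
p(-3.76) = 127.20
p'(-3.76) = -104.74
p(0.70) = 2.27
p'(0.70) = 1.57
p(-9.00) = 1779.62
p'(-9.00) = -591.03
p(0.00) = 0.05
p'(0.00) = 3.60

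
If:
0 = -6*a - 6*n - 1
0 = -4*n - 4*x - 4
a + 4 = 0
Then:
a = -4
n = 23/6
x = -29/6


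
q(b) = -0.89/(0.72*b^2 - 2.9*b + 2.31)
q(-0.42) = -0.24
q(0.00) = -0.39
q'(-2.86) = -0.02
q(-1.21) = -0.13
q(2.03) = 1.46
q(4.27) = -0.29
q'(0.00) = -0.48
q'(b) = -0.89*(2.9 - 1.44*b)/(0.72*b^2 - 2.9*b + 2.31)^2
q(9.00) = -0.03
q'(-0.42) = -0.23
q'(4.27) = 0.31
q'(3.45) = 2.41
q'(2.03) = 0.06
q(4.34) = -0.27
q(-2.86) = -0.05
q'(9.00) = 0.01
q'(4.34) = 0.28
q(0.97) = -5.10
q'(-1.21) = -0.09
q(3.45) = -1.02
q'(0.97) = -43.96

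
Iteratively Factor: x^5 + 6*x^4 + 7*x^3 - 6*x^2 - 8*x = (x + 1)*(x^4 + 5*x^3 + 2*x^2 - 8*x) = (x + 1)*(x + 2)*(x^3 + 3*x^2 - 4*x) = x*(x + 1)*(x + 2)*(x^2 + 3*x - 4) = x*(x - 1)*(x + 1)*(x + 2)*(x + 4)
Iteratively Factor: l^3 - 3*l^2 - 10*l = (l + 2)*(l^2 - 5*l) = l*(l + 2)*(l - 5)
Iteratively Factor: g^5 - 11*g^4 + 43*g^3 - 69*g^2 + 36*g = (g)*(g^4 - 11*g^3 + 43*g^2 - 69*g + 36) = g*(g - 1)*(g^3 - 10*g^2 + 33*g - 36) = g*(g - 3)*(g - 1)*(g^2 - 7*g + 12) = g*(g - 3)^2*(g - 1)*(g - 4)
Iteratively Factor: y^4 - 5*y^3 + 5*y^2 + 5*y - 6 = (y - 1)*(y^3 - 4*y^2 + y + 6) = (y - 2)*(y - 1)*(y^2 - 2*y - 3) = (y - 3)*(y - 2)*(y - 1)*(y + 1)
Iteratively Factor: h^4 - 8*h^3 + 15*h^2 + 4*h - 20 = (h - 5)*(h^3 - 3*h^2 + 4) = (h - 5)*(h - 2)*(h^2 - h - 2) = (h - 5)*(h - 2)^2*(h + 1)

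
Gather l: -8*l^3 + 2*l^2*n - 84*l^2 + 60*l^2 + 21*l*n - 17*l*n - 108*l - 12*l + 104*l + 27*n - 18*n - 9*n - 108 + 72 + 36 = -8*l^3 + l^2*(2*n - 24) + l*(4*n - 16)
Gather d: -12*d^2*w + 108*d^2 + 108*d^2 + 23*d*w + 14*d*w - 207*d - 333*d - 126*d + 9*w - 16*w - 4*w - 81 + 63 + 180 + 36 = d^2*(216 - 12*w) + d*(37*w - 666) - 11*w + 198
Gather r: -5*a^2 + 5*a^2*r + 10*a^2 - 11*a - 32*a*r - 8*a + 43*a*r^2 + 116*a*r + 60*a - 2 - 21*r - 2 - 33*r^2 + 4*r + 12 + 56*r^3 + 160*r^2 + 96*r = 5*a^2 + 41*a + 56*r^3 + r^2*(43*a + 127) + r*(5*a^2 + 84*a + 79) + 8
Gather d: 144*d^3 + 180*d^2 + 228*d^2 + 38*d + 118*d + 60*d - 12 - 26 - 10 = 144*d^3 + 408*d^2 + 216*d - 48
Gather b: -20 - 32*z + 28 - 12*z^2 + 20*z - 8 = -12*z^2 - 12*z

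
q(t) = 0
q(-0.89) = 0.00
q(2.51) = 0.00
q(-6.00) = 0.00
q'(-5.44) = 0.00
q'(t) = 0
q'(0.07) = 0.00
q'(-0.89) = 0.00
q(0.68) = 0.00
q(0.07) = 0.00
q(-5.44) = 0.00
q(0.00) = 0.00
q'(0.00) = 0.00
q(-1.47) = 0.00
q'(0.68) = 0.00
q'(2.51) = 0.00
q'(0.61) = 0.00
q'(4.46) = 0.00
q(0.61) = 0.00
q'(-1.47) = 0.00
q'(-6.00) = 0.00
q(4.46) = 0.00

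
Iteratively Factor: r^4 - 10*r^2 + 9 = (r - 1)*(r^3 + r^2 - 9*r - 9) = (r - 1)*(r + 3)*(r^2 - 2*r - 3) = (r - 3)*(r - 1)*(r + 3)*(r + 1)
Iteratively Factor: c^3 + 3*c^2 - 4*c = (c - 1)*(c^2 + 4*c) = (c - 1)*(c + 4)*(c)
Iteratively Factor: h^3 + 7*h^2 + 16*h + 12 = (h + 3)*(h^2 + 4*h + 4) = (h + 2)*(h + 3)*(h + 2)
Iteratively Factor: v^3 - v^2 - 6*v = (v + 2)*(v^2 - 3*v) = (v - 3)*(v + 2)*(v)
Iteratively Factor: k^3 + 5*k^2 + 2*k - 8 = (k + 2)*(k^2 + 3*k - 4) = (k - 1)*(k + 2)*(k + 4)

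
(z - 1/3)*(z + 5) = z^2 + 14*z/3 - 5/3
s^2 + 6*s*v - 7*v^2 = (s - v)*(s + 7*v)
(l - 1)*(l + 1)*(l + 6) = l^3 + 6*l^2 - l - 6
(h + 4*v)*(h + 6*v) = h^2 + 10*h*v + 24*v^2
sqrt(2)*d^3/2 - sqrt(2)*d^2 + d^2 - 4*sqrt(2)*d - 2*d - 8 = (d - 4)*(d + 2)*(sqrt(2)*d/2 + 1)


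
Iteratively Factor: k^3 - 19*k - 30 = (k - 5)*(k^2 + 5*k + 6) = (k - 5)*(k + 2)*(k + 3)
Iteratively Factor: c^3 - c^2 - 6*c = (c + 2)*(c^2 - 3*c) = (c - 3)*(c + 2)*(c)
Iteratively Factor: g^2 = (g)*(g)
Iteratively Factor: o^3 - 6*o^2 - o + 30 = (o + 2)*(o^2 - 8*o + 15) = (o - 3)*(o + 2)*(o - 5)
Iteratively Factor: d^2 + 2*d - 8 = (d + 4)*(d - 2)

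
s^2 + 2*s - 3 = (s - 1)*(s + 3)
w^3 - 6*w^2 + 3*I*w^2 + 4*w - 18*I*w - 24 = (w - 6)*(w - I)*(w + 4*I)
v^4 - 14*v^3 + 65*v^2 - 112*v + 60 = (v - 6)*(v - 5)*(v - 2)*(v - 1)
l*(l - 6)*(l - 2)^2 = l^4 - 10*l^3 + 28*l^2 - 24*l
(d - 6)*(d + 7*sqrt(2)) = d^2 - 6*d + 7*sqrt(2)*d - 42*sqrt(2)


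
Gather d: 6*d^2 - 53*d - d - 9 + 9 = 6*d^2 - 54*d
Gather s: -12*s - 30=-12*s - 30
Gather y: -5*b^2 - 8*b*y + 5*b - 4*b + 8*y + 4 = -5*b^2 + b + y*(8 - 8*b) + 4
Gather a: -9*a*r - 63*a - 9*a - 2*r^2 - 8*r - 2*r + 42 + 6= a*(-9*r - 72) - 2*r^2 - 10*r + 48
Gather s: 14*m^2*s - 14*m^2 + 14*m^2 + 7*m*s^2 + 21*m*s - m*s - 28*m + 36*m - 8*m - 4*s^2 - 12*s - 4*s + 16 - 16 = s^2*(7*m - 4) + s*(14*m^2 + 20*m - 16)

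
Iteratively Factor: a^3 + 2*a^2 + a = (a + 1)*(a^2 + a) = (a + 1)^2*(a)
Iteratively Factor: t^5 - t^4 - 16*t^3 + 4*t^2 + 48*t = (t - 4)*(t^4 + 3*t^3 - 4*t^2 - 12*t) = (t - 4)*(t + 3)*(t^3 - 4*t) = (t - 4)*(t + 2)*(t + 3)*(t^2 - 2*t) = t*(t - 4)*(t + 2)*(t + 3)*(t - 2)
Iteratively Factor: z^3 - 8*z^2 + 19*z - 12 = (z - 4)*(z^2 - 4*z + 3) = (z - 4)*(z - 1)*(z - 3)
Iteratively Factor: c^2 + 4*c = (c + 4)*(c)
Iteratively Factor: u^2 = (u)*(u)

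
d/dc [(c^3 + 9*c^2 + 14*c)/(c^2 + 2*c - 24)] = (c^4 + 4*c^3 - 68*c^2 - 432*c - 336)/(c^4 + 4*c^3 - 44*c^2 - 96*c + 576)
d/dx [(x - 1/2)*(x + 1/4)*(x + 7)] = 3*x^2 + 27*x/2 - 15/8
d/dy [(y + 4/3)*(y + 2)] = 2*y + 10/3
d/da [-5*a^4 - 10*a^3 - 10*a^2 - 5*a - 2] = -20*a^3 - 30*a^2 - 20*a - 5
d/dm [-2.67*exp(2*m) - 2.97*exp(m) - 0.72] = (-5.34*exp(m) - 2.97)*exp(m)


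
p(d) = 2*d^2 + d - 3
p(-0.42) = -3.07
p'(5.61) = 23.44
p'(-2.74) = -9.96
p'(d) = 4*d + 1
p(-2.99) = 11.89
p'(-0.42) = -0.68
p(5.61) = 65.55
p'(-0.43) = -0.72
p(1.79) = 5.20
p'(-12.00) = -47.00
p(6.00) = 75.00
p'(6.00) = 25.00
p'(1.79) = 8.16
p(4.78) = 47.48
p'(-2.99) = -10.96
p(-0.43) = -3.06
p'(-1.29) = -4.16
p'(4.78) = 20.12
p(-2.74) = 9.28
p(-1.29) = -0.96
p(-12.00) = 273.00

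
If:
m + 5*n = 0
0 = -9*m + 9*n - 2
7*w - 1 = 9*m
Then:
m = -5/27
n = 1/27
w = -2/21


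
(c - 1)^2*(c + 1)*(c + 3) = c^4 + 2*c^3 - 4*c^2 - 2*c + 3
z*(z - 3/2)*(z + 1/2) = z^3 - z^2 - 3*z/4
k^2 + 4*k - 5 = (k - 1)*(k + 5)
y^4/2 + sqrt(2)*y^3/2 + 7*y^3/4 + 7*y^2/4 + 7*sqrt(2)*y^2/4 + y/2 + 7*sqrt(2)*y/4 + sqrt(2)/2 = (y/2 + 1/2)*(y + 1/2)*(y + 2)*(y + sqrt(2))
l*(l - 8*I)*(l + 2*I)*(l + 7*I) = l^4 + I*l^3 + 58*l^2 + 112*I*l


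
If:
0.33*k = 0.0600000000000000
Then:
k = 0.18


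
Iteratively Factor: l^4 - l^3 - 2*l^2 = (l + 1)*(l^3 - 2*l^2) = (l - 2)*(l + 1)*(l^2) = l*(l - 2)*(l + 1)*(l)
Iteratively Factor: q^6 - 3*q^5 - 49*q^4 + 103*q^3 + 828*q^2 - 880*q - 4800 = (q - 5)*(q^5 + 2*q^4 - 39*q^3 - 92*q^2 + 368*q + 960) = (q - 5)*(q + 3)*(q^4 - q^3 - 36*q^2 + 16*q + 320) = (q - 5)*(q + 3)*(q + 4)*(q^3 - 5*q^2 - 16*q + 80) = (q - 5)*(q + 3)*(q + 4)^2*(q^2 - 9*q + 20) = (q - 5)^2*(q + 3)*(q + 4)^2*(q - 4)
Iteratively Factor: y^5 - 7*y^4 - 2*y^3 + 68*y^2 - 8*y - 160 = (y - 5)*(y^4 - 2*y^3 - 12*y^2 + 8*y + 32) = (y - 5)*(y - 2)*(y^3 - 12*y - 16) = (y - 5)*(y - 4)*(y - 2)*(y^2 + 4*y + 4) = (y - 5)*(y - 4)*(y - 2)*(y + 2)*(y + 2)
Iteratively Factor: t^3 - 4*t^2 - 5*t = (t)*(t^2 - 4*t - 5) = t*(t + 1)*(t - 5)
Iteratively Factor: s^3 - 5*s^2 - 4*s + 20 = (s - 5)*(s^2 - 4) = (s - 5)*(s + 2)*(s - 2)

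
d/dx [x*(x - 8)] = 2*x - 8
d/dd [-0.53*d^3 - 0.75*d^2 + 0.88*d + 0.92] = -1.59*d^2 - 1.5*d + 0.88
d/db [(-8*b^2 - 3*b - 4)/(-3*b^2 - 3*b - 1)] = (15*b^2 - 8*b - 9)/(9*b^4 + 18*b^3 + 15*b^2 + 6*b + 1)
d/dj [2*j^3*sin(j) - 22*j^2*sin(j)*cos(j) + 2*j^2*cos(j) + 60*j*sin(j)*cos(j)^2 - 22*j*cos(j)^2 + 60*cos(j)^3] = 2*j^3*cos(j) + 4*j^2*sin(j) - 44*j^2*cos(j)^2 + 22*j^2 + 180*j*cos(j)^3 - 116*j*cos(j) - 120*sin(j)*cos(j)^2 - 22*cos(j)^2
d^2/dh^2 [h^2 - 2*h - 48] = 2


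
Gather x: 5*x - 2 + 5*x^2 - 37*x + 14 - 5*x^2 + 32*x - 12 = 0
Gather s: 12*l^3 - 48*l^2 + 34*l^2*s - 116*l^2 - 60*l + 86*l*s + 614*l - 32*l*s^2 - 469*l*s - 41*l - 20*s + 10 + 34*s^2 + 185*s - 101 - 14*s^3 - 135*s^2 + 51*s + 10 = 12*l^3 - 164*l^2 + 513*l - 14*s^3 + s^2*(-32*l - 101) + s*(34*l^2 - 383*l + 216) - 81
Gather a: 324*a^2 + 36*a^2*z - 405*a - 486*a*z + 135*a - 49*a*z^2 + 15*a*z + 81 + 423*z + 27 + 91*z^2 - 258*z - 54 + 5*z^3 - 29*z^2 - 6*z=a^2*(36*z + 324) + a*(-49*z^2 - 471*z - 270) + 5*z^3 + 62*z^2 + 159*z + 54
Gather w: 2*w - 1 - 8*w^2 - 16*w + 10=-8*w^2 - 14*w + 9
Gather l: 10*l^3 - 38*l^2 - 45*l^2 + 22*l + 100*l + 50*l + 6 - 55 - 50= 10*l^3 - 83*l^2 + 172*l - 99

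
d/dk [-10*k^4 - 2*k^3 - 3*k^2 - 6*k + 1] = -40*k^3 - 6*k^2 - 6*k - 6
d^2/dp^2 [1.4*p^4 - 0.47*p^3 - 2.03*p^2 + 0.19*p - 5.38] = 16.8*p^2 - 2.82*p - 4.06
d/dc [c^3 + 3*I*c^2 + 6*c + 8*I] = 3*c^2 + 6*I*c + 6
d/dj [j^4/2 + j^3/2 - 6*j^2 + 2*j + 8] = 2*j^3 + 3*j^2/2 - 12*j + 2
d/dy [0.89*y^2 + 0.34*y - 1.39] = 1.78*y + 0.34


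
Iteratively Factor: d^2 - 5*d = (d - 5)*(d)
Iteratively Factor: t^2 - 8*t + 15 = (t - 3)*(t - 5)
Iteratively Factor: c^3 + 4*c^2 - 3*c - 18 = (c + 3)*(c^2 + c - 6) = (c - 2)*(c + 3)*(c + 3)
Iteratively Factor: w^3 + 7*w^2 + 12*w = (w)*(w^2 + 7*w + 12) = w*(w + 3)*(w + 4)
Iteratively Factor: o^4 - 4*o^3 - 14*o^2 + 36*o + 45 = (o + 3)*(o^3 - 7*o^2 + 7*o + 15) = (o - 3)*(o + 3)*(o^2 - 4*o - 5) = (o - 5)*(o - 3)*(o + 3)*(o + 1)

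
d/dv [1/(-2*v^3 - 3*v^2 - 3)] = 6*v*(v + 1)/(2*v^3 + 3*v^2 + 3)^2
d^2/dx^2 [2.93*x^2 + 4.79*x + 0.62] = 5.86000000000000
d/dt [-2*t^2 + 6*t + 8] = 6 - 4*t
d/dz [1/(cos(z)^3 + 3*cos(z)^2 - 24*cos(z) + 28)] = 3*(cos(z) + 4)*sin(z)/((cos(z) - 2)^3*(cos(z) + 7)^2)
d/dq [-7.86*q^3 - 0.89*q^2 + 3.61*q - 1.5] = -23.58*q^2 - 1.78*q + 3.61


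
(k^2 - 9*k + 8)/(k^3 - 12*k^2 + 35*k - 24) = 1/(k - 3)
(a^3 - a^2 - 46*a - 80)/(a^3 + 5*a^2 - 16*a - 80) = (a^2 - 6*a - 16)/(a^2 - 16)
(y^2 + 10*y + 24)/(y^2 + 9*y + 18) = (y + 4)/(y + 3)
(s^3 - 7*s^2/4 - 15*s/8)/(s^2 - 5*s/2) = s + 3/4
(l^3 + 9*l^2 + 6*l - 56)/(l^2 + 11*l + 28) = l - 2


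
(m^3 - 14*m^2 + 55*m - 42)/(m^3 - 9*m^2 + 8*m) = (m^2 - 13*m + 42)/(m*(m - 8))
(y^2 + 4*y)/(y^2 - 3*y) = (y + 4)/(y - 3)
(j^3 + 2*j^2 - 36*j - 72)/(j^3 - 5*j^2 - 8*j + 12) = (j + 6)/(j - 1)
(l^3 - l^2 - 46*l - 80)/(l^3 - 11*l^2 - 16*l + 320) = (l + 2)/(l - 8)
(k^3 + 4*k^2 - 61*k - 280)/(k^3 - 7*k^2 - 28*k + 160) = (k + 7)/(k - 4)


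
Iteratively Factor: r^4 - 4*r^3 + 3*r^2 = (r)*(r^3 - 4*r^2 + 3*r) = r*(r - 3)*(r^2 - r) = r^2*(r - 3)*(r - 1)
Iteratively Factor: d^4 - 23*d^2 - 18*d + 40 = (d - 5)*(d^3 + 5*d^2 + 2*d - 8) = (d - 5)*(d + 4)*(d^2 + d - 2) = (d - 5)*(d + 2)*(d + 4)*(d - 1)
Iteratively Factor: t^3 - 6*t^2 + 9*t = (t - 3)*(t^2 - 3*t) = (t - 3)^2*(t)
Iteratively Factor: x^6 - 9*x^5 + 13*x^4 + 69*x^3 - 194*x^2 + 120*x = (x - 5)*(x^5 - 4*x^4 - 7*x^3 + 34*x^2 - 24*x) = (x - 5)*(x - 2)*(x^4 - 2*x^3 - 11*x^2 + 12*x) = (x - 5)*(x - 4)*(x - 2)*(x^3 + 2*x^2 - 3*x) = (x - 5)*(x - 4)*(x - 2)*(x + 3)*(x^2 - x) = x*(x - 5)*(x - 4)*(x - 2)*(x + 3)*(x - 1)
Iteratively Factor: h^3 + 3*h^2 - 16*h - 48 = (h - 4)*(h^2 + 7*h + 12) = (h - 4)*(h + 4)*(h + 3)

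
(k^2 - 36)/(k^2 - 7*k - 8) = (36 - k^2)/(-k^2 + 7*k + 8)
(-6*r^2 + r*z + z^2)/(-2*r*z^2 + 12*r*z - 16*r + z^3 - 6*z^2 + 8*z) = (3*r + z)/(z^2 - 6*z + 8)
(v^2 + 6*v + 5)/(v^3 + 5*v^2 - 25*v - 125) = (v + 1)/(v^2 - 25)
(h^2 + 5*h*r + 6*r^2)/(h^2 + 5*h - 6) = (h^2 + 5*h*r + 6*r^2)/(h^2 + 5*h - 6)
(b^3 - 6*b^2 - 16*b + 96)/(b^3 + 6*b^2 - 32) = (b^2 - 10*b + 24)/(b^2 + 2*b - 8)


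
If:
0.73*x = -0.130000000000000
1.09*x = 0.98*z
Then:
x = -0.18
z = -0.20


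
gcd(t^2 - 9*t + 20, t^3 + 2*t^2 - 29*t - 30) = t - 5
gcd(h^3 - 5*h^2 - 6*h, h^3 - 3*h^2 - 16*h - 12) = h^2 - 5*h - 6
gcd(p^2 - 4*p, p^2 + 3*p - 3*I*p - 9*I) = 1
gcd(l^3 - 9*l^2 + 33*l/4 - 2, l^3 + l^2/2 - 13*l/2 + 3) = l - 1/2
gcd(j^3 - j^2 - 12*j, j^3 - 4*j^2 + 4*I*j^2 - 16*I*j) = j^2 - 4*j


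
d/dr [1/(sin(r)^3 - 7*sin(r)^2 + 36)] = (14 - 3*sin(r))*sin(r)*cos(r)/(sin(r)^3 - 7*sin(r)^2 + 36)^2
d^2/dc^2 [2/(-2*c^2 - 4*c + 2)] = 2*(c^2 + 2*c - 4*(c + 1)^2 - 1)/(c^2 + 2*c - 1)^3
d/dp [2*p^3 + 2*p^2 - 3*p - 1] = 6*p^2 + 4*p - 3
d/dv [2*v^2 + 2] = 4*v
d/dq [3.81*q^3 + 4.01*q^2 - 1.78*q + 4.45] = 11.43*q^2 + 8.02*q - 1.78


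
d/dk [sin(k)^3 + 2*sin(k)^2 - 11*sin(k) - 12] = (3*sin(k)^2 + 4*sin(k) - 11)*cos(k)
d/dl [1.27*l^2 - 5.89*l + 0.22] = 2.54*l - 5.89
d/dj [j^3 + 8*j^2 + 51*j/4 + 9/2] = 3*j^2 + 16*j + 51/4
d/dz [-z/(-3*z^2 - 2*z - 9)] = 3*(3 - z^2)/(9*z^4 + 12*z^3 + 58*z^2 + 36*z + 81)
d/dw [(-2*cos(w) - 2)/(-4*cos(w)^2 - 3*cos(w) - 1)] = 2*(-4*sin(w)^2 + 8*cos(w) + 6)*sin(w)/(4*cos(w)^2 + 3*cos(w) + 1)^2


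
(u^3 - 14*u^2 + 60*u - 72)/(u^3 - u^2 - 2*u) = (u^2 - 12*u + 36)/(u*(u + 1))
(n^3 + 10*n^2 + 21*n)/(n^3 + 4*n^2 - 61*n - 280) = n*(n + 3)/(n^2 - 3*n - 40)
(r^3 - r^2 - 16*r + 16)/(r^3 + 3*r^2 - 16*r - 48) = (r - 1)/(r + 3)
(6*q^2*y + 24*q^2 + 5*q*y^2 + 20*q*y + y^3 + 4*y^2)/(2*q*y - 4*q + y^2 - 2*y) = (3*q*y + 12*q + y^2 + 4*y)/(y - 2)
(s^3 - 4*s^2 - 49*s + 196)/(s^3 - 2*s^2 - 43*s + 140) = (s - 7)/(s - 5)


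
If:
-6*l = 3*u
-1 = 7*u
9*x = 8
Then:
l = 1/14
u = -1/7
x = 8/9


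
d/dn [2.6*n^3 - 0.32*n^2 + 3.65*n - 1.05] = 7.8*n^2 - 0.64*n + 3.65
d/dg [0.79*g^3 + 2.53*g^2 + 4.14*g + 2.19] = 2.37*g^2 + 5.06*g + 4.14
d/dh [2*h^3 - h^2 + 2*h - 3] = 6*h^2 - 2*h + 2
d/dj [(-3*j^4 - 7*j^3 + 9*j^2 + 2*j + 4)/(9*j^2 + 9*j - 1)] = 2*(-27*j^5 - 72*j^4 - 57*j^3 + 42*j^2 - 45*j - 19)/(81*j^4 + 162*j^3 + 63*j^2 - 18*j + 1)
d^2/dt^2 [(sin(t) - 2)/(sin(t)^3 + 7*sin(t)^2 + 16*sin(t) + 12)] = (-4*sin(t)^5 + 13*sin(t)^4 + 139*sin(t)^3 + 134*sin(t)^2 - 290*sin(t) - 268)/((sin(t) + 2)^4*(sin(t) + 3)^3)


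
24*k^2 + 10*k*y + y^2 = (4*k + y)*(6*k + y)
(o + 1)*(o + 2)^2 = o^3 + 5*o^2 + 8*o + 4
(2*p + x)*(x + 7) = 2*p*x + 14*p + x^2 + 7*x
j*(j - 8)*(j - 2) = j^3 - 10*j^2 + 16*j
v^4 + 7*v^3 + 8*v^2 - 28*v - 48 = (v - 2)*(v + 2)*(v + 3)*(v + 4)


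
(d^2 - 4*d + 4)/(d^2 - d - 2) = (d - 2)/(d + 1)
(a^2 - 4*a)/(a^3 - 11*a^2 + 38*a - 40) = a/(a^2 - 7*a + 10)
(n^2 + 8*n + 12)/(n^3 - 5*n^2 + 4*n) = (n^2 + 8*n + 12)/(n*(n^2 - 5*n + 4))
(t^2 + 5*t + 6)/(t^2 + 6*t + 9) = (t + 2)/(t + 3)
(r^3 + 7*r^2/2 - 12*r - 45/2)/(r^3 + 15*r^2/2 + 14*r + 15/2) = (r - 3)/(r + 1)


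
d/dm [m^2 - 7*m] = 2*m - 7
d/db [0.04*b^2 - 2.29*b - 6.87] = 0.08*b - 2.29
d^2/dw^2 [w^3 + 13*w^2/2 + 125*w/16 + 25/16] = 6*w + 13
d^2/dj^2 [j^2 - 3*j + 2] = 2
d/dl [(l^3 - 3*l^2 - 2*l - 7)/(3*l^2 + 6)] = (l^4 + 8*l^2 + 2*l - 4)/(3*(l^4 + 4*l^2 + 4))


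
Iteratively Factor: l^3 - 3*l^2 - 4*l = (l)*(l^2 - 3*l - 4) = l*(l - 4)*(l + 1)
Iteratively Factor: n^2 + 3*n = (n + 3)*(n)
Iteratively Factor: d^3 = (d)*(d^2) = d^2*(d)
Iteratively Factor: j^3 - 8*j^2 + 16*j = (j - 4)*(j^2 - 4*j) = j*(j - 4)*(j - 4)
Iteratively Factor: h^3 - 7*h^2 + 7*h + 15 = (h - 3)*(h^2 - 4*h - 5) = (h - 3)*(h + 1)*(h - 5)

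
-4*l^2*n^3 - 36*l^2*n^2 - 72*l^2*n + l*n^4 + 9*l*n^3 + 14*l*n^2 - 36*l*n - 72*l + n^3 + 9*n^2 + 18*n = (-4*l + n)*(n + 3)*(n + 6)*(l*n + 1)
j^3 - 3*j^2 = j^2*(j - 3)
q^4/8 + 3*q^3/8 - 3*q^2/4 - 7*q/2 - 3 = (q/4 + 1/2)*(q/2 + 1)*(q - 3)*(q + 2)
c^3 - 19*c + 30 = (c - 3)*(c - 2)*(c + 5)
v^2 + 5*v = v*(v + 5)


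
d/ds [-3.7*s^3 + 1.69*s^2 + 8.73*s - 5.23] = -11.1*s^2 + 3.38*s + 8.73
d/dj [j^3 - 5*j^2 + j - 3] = 3*j^2 - 10*j + 1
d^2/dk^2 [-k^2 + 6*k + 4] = -2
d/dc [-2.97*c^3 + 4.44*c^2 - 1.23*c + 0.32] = -8.91*c^2 + 8.88*c - 1.23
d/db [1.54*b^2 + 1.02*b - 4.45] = 3.08*b + 1.02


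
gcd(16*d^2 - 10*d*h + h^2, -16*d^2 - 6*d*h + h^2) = 8*d - h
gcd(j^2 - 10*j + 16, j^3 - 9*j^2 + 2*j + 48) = j - 8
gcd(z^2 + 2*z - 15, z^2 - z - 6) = z - 3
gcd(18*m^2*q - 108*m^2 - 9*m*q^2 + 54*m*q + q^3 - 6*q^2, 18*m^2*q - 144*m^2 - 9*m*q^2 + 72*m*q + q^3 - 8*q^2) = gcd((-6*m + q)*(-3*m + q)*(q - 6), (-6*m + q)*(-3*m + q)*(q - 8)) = 18*m^2 - 9*m*q + q^2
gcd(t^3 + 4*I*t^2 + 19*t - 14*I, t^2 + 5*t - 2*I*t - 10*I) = t - 2*I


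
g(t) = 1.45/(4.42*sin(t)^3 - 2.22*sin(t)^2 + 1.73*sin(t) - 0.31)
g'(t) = 1.45*(-13.26*sin(t)^2*cos(t) + 4.44*sin(t)*cos(t) - 1.73*cos(t))/(4.42*sin(t)^3 - 2.22*sin(t)^2 + 1.73*sin(t) - 0.31)^2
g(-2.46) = -0.43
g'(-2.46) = 0.96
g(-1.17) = -0.20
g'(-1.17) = -0.18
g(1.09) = 0.57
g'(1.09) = -0.84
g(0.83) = 0.95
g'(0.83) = -2.36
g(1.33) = 0.44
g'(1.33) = -0.31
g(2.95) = -47.47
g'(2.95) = 2082.65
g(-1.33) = -0.18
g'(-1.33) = -0.10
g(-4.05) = 0.79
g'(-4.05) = 1.70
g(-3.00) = -2.37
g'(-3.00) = 10.08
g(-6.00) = 15.03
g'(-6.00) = -228.00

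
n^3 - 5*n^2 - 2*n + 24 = (n - 4)*(n - 3)*(n + 2)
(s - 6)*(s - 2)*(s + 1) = s^3 - 7*s^2 + 4*s + 12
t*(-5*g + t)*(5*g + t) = -25*g^2*t + t^3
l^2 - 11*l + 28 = (l - 7)*(l - 4)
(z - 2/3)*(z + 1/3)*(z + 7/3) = z^3 + 2*z^2 - z - 14/27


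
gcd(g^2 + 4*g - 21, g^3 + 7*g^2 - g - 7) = g + 7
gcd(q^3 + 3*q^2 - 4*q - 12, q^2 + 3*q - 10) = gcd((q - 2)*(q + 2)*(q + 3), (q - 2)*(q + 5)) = q - 2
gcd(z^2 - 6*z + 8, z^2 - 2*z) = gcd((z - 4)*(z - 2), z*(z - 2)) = z - 2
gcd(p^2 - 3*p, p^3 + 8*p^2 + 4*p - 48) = 1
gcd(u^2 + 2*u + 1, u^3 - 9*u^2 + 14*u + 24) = u + 1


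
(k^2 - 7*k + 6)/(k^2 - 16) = (k^2 - 7*k + 6)/(k^2 - 16)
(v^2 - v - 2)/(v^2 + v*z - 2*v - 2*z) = (v + 1)/(v + z)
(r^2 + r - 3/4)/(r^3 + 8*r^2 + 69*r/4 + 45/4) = (2*r - 1)/(2*r^2 + 13*r + 15)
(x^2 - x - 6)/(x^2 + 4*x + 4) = (x - 3)/(x + 2)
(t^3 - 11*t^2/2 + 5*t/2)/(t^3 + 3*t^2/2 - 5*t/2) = (2*t^2 - 11*t + 5)/(2*t^2 + 3*t - 5)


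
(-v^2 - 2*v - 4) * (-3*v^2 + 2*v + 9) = 3*v^4 + 4*v^3 - v^2 - 26*v - 36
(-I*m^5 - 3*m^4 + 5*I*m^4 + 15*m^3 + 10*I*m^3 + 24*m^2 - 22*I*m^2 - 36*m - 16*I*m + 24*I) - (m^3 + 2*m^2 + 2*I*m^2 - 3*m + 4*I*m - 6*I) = -I*m^5 - 3*m^4 + 5*I*m^4 + 14*m^3 + 10*I*m^3 + 22*m^2 - 24*I*m^2 - 33*m - 20*I*m + 30*I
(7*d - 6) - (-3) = 7*d - 3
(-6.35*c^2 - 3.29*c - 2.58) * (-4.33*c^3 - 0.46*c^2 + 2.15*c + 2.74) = 27.4955*c^5 + 17.1667*c^4 - 0.967699999999998*c^3 - 23.2857*c^2 - 14.5616*c - 7.0692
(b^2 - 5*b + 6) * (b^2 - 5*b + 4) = b^4 - 10*b^3 + 35*b^2 - 50*b + 24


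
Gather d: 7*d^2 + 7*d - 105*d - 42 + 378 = 7*d^2 - 98*d + 336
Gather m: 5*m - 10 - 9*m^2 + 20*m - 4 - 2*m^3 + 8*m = -2*m^3 - 9*m^2 + 33*m - 14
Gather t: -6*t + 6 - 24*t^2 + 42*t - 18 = -24*t^2 + 36*t - 12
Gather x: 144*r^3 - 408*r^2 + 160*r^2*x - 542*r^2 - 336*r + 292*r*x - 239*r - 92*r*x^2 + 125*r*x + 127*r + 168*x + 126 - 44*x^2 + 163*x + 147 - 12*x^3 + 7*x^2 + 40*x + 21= 144*r^3 - 950*r^2 - 448*r - 12*x^3 + x^2*(-92*r - 37) + x*(160*r^2 + 417*r + 371) + 294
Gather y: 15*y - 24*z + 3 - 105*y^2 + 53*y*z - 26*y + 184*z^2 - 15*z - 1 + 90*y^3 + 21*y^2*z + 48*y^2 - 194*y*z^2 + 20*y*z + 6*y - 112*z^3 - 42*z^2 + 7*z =90*y^3 + y^2*(21*z - 57) + y*(-194*z^2 + 73*z - 5) - 112*z^3 + 142*z^2 - 32*z + 2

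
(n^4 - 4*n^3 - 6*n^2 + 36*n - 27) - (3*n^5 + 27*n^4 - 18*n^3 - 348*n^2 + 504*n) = -3*n^5 - 26*n^4 + 14*n^3 + 342*n^2 - 468*n - 27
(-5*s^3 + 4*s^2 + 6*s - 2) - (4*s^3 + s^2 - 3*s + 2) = -9*s^3 + 3*s^2 + 9*s - 4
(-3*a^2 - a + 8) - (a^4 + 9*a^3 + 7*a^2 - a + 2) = -a^4 - 9*a^3 - 10*a^2 + 6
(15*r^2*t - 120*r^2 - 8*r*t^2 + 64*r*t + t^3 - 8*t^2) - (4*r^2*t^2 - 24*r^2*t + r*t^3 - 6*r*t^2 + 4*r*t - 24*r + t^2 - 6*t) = -4*r^2*t^2 + 39*r^2*t - 120*r^2 - r*t^3 - 2*r*t^2 + 60*r*t + 24*r + t^3 - 9*t^2 + 6*t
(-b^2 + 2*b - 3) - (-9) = -b^2 + 2*b + 6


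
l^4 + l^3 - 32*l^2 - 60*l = l*(l - 6)*(l + 2)*(l + 5)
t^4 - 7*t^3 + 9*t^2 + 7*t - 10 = (t - 5)*(t - 2)*(t - 1)*(t + 1)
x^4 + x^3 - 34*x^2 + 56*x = x*(x - 4)*(x - 2)*(x + 7)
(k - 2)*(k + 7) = k^2 + 5*k - 14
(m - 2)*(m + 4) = m^2 + 2*m - 8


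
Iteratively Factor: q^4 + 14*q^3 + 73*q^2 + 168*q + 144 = (q + 3)*(q^3 + 11*q^2 + 40*q + 48) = (q + 3)*(q + 4)*(q^2 + 7*q + 12) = (q + 3)*(q + 4)^2*(q + 3)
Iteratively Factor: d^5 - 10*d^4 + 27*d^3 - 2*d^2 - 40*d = (d + 1)*(d^4 - 11*d^3 + 38*d^2 - 40*d) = (d - 5)*(d + 1)*(d^3 - 6*d^2 + 8*d) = (d - 5)*(d - 2)*(d + 1)*(d^2 - 4*d) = (d - 5)*(d - 4)*(d - 2)*(d + 1)*(d)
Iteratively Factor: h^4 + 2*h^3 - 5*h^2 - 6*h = (h + 3)*(h^3 - h^2 - 2*h) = (h - 2)*(h + 3)*(h^2 + h) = (h - 2)*(h + 1)*(h + 3)*(h)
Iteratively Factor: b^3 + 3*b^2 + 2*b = (b + 2)*(b^2 + b) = b*(b + 2)*(b + 1)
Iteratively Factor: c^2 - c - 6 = (c - 3)*(c + 2)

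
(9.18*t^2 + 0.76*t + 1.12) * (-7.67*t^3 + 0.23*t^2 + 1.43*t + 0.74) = -70.4106*t^5 - 3.7178*t^4 + 4.7118*t^3 + 8.1376*t^2 + 2.164*t + 0.8288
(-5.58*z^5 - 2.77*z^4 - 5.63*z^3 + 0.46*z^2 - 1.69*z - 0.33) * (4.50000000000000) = -25.11*z^5 - 12.465*z^4 - 25.335*z^3 + 2.07*z^2 - 7.605*z - 1.485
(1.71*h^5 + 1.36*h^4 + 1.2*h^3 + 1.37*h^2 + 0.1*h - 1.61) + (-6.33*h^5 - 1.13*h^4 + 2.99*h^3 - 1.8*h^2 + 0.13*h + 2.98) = -4.62*h^5 + 0.23*h^4 + 4.19*h^3 - 0.43*h^2 + 0.23*h + 1.37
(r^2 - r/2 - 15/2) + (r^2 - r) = 2*r^2 - 3*r/2 - 15/2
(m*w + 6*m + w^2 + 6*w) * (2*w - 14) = 2*m*w^2 - 2*m*w - 84*m + 2*w^3 - 2*w^2 - 84*w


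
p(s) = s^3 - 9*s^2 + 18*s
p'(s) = 3*s^2 - 18*s + 18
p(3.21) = -1.88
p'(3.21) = -8.87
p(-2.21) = -94.53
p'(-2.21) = 72.43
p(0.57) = 7.52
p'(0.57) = 8.71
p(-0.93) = -25.33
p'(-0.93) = 37.33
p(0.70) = 8.53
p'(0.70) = 6.87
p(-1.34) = -42.69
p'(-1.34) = 47.51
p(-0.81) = -21.02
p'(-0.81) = 34.55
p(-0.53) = -12.22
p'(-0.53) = 28.38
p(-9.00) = -1620.00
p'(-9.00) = 423.00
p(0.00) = 0.00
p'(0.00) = 18.00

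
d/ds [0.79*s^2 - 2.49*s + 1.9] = 1.58*s - 2.49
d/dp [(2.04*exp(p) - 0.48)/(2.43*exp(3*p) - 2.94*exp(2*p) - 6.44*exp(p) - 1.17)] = (-9.9144*exp(3*p) + 9.4968*exp(2*p) - 2.8224*exp(p) - 5.478)*exp(p)/(5.9049*exp(6*p) - 14.2884*exp(5*p) - 22.6548*exp(4*p) + 32.181*exp(3*p) + 48.3532*exp(2*p) + 15.0696*exp(p) + 1.3689)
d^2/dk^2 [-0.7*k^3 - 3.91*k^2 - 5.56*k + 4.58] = -4.2*k - 7.82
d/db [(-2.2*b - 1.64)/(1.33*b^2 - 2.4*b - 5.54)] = (2.926*b^2 + 4.3624*b + 8.252)/(1.7689*b^4 - 6.384*b^3 - 8.9764*b^2 + 26.592*b + 30.6916)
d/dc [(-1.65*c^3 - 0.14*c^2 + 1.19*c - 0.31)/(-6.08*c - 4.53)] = (20.064*c^3 + 23.2747*c^2 + 1.2684*c - 7.2755)/(36.9664*c^2 + 55.0848*c + 20.5209)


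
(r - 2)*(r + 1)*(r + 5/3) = r^3 + 2*r^2/3 - 11*r/3 - 10/3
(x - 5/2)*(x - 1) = x^2 - 7*x/2 + 5/2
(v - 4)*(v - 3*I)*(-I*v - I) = -I*v^3 - 3*v^2 + 3*I*v^2 + 9*v + 4*I*v + 12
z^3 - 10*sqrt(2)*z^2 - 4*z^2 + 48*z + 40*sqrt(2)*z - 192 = (z - 4)*(z - 6*sqrt(2))*(z - 4*sqrt(2))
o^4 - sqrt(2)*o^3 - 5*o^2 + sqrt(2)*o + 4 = (o - 1)*(o + 1)*(o - 2*sqrt(2))*(o + sqrt(2))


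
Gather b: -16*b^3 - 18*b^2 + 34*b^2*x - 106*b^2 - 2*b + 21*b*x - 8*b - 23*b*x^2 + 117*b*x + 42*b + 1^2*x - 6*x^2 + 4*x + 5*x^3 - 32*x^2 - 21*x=-16*b^3 + b^2*(34*x - 124) + b*(-23*x^2 + 138*x + 32) + 5*x^3 - 38*x^2 - 16*x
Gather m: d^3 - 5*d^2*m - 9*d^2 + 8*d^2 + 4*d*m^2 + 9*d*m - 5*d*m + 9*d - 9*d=d^3 - d^2 + 4*d*m^2 + m*(-5*d^2 + 4*d)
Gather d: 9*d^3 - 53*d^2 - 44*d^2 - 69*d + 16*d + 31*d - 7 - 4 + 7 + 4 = 9*d^3 - 97*d^2 - 22*d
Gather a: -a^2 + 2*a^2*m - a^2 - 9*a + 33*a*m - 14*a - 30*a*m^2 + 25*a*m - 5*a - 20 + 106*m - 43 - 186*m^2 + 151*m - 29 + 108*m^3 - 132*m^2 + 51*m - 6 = a^2*(2*m - 2) + a*(-30*m^2 + 58*m - 28) + 108*m^3 - 318*m^2 + 308*m - 98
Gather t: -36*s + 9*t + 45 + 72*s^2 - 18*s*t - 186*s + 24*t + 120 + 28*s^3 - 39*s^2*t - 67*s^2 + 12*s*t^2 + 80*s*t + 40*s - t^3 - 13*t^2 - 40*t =28*s^3 + 5*s^2 - 182*s - t^3 + t^2*(12*s - 13) + t*(-39*s^2 + 62*s - 7) + 165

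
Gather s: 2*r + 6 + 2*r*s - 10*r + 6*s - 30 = -8*r + s*(2*r + 6) - 24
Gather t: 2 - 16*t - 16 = -16*t - 14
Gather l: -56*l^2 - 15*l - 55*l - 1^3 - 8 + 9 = -56*l^2 - 70*l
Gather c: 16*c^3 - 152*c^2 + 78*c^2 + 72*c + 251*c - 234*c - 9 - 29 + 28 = 16*c^3 - 74*c^2 + 89*c - 10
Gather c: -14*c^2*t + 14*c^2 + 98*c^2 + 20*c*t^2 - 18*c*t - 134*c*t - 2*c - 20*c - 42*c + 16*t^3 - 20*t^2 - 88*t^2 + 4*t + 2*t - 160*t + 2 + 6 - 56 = c^2*(112 - 14*t) + c*(20*t^2 - 152*t - 64) + 16*t^3 - 108*t^2 - 154*t - 48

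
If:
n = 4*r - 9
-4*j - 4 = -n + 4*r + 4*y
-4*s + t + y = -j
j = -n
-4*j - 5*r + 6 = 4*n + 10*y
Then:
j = -109/45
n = 109/45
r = 257/90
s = t/4 - 13/16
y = -149/180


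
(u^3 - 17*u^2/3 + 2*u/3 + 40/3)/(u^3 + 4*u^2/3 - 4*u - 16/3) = (u - 5)/(u + 2)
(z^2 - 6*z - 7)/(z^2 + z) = (z - 7)/z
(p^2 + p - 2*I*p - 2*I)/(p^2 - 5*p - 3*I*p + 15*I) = (p^2 + p - 2*I*p - 2*I)/(p^2 - 5*p - 3*I*p + 15*I)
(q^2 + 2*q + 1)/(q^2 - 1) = (q + 1)/(q - 1)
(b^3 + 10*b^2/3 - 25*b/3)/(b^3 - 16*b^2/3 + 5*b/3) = (3*b^2 + 10*b - 25)/(3*b^2 - 16*b + 5)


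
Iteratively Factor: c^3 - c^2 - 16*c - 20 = (c - 5)*(c^2 + 4*c + 4) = (c - 5)*(c + 2)*(c + 2)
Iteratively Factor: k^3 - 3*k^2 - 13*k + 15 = (k + 3)*(k^2 - 6*k + 5) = (k - 5)*(k + 3)*(k - 1)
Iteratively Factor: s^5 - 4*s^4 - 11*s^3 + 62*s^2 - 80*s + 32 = (s - 4)*(s^4 - 11*s^2 + 18*s - 8) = (s - 4)*(s - 1)*(s^3 + s^2 - 10*s + 8) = (s - 4)*(s - 2)*(s - 1)*(s^2 + 3*s - 4) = (s - 4)*(s - 2)*(s - 1)*(s + 4)*(s - 1)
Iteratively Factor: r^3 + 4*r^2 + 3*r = (r + 1)*(r^2 + 3*r) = (r + 1)*(r + 3)*(r)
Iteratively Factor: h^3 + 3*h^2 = (h)*(h^2 + 3*h) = h^2*(h + 3)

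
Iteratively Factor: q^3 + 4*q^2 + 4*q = (q + 2)*(q^2 + 2*q) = q*(q + 2)*(q + 2)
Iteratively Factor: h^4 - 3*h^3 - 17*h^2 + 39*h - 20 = (h - 1)*(h^3 - 2*h^2 - 19*h + 20) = (h - 5)*(h - 1)*(h^2 + 3*h - 4) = (h - 5)*(h - 1)^2*(h + 4)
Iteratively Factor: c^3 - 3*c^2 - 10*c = (c - 5)*(c^2 + 2*c) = c*(c - 5)*(c + 2)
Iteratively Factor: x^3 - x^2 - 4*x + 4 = (x - 1)*(x^2 - 4) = (x - 1)*(x + 2)*(x - 2)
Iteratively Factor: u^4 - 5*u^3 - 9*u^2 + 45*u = (u + 3)*(u^3 - 8*u^2 + 15*u) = (u - 3)*(u + 3)*(u^2 - 5*u) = (u - 5)*(u - 3)*(u + 3)*(u)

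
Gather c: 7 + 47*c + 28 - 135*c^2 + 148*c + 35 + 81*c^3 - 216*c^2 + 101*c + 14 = 81*c^3 - 351*c^2 + 296*c + 84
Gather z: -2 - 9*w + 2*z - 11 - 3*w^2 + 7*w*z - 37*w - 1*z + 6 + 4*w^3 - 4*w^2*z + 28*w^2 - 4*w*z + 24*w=4*w^3 + 25*w^2 - 22*w + z*(-4*w^2 + 3*w + 1) - 7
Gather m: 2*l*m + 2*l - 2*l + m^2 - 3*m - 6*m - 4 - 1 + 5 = m^2 + m*(2*l - 9)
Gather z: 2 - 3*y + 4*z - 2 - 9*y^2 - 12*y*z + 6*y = -9*y^2 + 3*y + z*(4 - 12*y)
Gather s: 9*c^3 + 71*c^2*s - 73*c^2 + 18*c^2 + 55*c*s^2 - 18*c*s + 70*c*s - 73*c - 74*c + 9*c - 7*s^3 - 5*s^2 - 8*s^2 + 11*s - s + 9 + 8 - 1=9*c^3 - 55*c^2 - 138*c - 7*s^3 + s^2*(55*c - 13) + s*(71*c^2 + 52*c + 10) + 16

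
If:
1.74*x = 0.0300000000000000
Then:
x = 0.02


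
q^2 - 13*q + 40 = (q - 8)*(q - 5)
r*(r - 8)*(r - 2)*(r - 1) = r^4 - 11*r^3 + 26*r^2 - 16*r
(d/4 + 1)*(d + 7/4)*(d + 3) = d^3/4 + 35*d^2/16 + 97*d/16 + 21/4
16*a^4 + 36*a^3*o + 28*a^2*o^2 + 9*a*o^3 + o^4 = (a + o)*(2*a + o)^2*(4*a + o)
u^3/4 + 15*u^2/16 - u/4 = u*(u/4 + 1)*(u - 1/4)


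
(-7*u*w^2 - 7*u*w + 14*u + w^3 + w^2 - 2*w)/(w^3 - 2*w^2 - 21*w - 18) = (7*u*w^2 + 7*u*w - 14*u - w^3 - w^2 + 2*w)/(-w^3 + 2*w^2 + 21*w + 18)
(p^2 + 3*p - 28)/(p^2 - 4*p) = (p + 7)/p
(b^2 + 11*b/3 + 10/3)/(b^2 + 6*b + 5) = (3*b^2 + 11*b + 10)/(3*(b^2 + 6*b + 5))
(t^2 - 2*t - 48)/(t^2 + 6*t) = (t - 8)/t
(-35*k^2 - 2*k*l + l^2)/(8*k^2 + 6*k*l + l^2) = (-35*k^2 - 2*k*l + l^2)/(8*k^2 + 6*k*l + l^2)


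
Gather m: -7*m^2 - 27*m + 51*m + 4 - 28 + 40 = -7*m^2 + 24*m + 16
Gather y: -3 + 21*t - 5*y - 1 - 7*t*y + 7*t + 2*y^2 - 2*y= 28*t + 2*y^2 + y*(-7*t - 7) - 4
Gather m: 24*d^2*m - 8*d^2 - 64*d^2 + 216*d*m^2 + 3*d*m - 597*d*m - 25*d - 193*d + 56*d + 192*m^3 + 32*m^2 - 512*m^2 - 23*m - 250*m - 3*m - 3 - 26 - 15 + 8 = -72*d^2 - 162*d + 192*m^3 + m^2*(216*d - 480) + m*(24*d^2 - 594*d - 276) - 36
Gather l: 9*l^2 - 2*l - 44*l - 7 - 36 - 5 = 9*l^2 - 46*l - 48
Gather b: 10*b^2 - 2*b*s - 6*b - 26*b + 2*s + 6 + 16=10*b^2 + b*(-2*s - 32) + 2*s + 22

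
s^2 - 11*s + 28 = (s - 7)*(s - 4)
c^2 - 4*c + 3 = (c - 3)*(c - 1)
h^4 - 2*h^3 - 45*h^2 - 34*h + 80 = (h - 8)*(h - 1)*(h + 2)*(h + 5)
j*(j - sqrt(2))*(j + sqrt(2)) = j^3 - 2*j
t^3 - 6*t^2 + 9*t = t*(t - 3)^2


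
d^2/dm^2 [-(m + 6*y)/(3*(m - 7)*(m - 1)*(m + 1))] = 2*(-3*m^5 - 36*m^4*y + 21*m^4 + 336*m^3*y - 50*m^3 - 864*m^2*y + 42*m^2 - 147*m - 300*y - 7)/(3*(m^9 - 21*m^8 + 144*m^7 - 280*m^6 - 438*m^5 + 966*m^4 + 440*m^3 - 1008*m^2 - 147*m + 343))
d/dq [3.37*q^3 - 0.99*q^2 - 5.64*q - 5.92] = 10.11*q^2 - 1.98*q - 5.64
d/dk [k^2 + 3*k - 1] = 2*k + 3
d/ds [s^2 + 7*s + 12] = 2*s + 7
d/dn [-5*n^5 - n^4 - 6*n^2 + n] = -25*n^4 - 4*n^3 - 12*n + 1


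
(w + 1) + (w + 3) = 2*w + 4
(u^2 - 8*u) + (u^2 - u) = 2*u^2 - 9*u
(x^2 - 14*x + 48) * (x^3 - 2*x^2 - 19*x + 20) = x^5 - 16*x^4 + 57*x^3 + 190*x^2 - 1192*x + 960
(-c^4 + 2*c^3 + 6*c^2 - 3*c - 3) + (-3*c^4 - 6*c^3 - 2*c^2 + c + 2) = -4*c^4 - 4*c^3 + 4*c^2 - 2*c - 1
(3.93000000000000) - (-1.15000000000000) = 5.08000000000000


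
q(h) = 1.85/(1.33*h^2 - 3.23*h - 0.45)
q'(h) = 1.85*(3.23 - 2.66*h)/(1.33*h^2 - 3.23*h - 0.45)^2 = (5.9755 - 4.921*h)/(-1.33*h^2 + 3.23*h + 0.45)^2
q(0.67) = -0.92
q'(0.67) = 0.66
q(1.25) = -0.77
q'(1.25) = -0.03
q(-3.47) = 0.07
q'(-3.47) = 0.03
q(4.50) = 0.15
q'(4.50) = -0.11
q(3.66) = 0.33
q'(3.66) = -0.39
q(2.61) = 10.29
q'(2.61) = -212.47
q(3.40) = 0.47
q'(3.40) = -0.69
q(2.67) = 4.54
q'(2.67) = -43.17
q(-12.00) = 0.01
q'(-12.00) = 0.00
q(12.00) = 0.01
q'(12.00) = -0.00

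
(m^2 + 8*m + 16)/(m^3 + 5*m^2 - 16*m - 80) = (m + 4)/(m^2 + m - 20)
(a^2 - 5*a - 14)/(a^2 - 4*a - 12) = (a - 7)/(a - 6)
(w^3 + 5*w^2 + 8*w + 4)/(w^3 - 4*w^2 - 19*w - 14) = (w + 2)/(w - 7)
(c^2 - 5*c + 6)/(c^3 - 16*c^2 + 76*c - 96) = (c - 3)/(c^2 - 14*c + 48)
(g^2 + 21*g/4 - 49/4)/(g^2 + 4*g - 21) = (g - 7/4)/(g - 3)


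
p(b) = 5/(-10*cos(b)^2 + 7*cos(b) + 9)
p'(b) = 5*(-20*sin(b)*cos(b) + 7*sin(b))/(-10*cos(b)^2 + 7*cos(b) + 9)^2 = 5*(7 - 20*cos(b))*sin(b)/(-10*cos(b)^2 + 7*cos(b) + 9)^2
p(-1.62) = 0.58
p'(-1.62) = -0.54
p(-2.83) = -0.74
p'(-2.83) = -0.88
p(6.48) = 0.80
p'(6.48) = -0.32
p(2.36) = -4.97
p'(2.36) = 73.68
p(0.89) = 0.53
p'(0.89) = -0.24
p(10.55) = 1.21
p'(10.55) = -4.14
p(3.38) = -0.69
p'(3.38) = -0.59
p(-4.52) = 0.69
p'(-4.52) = 1.00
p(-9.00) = -0.88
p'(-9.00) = -1.61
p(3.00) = -0.65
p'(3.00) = 0.32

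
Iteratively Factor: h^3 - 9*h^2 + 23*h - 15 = (h - 1)*(h^2 - 8*h + 15) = (h - 5)*(h - 1)*(h - 3)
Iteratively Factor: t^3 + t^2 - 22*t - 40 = (t + 2)*(t^2 - t - 20) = (t - 5)*(t + 2)*(t + 4)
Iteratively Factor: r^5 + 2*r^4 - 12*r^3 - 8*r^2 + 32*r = (r + 2)*(r^4 - 12*r^2 + 16*r) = r*(r + 2)*(r^3 - 12*r + 16) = r*(r - 2)*(r + 2)*(r^2 + 2*r - 8) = r*(r - 2)^2*(r + 2)*(r + 4)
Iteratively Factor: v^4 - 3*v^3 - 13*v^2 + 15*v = (v - 1)*(v^3 - 2*v^2 - 15*v) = (v - 1)*(v + 3)*(v^2 - 5*v) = v*(v - 1)*(v + 3)*(v - 5)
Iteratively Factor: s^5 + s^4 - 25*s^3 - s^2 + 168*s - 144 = (s - 1)*(s^4 + 2*s^3 - 23*s^2 - 24*s + 144) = (s - 1)*(s + 4)*(s^3 - 2*s^2 - 15*s + 36) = (s - 3)*(s - 1)*(s + 4)*(s^2 + s - 12) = (s - 3)*(s - 1)*(s + 4)^2*(s - 3)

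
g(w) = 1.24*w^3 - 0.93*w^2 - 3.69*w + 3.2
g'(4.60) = 66.47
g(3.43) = 29.64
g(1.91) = 1.40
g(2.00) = 2.02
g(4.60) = 87.24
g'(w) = 3.72*w^2 - 1.86*w - 3.69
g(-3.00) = -27.58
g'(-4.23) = 70.74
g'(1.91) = 6.33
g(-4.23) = -91.68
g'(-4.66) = 85.76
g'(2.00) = 7.47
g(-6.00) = -275.98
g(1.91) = 1.40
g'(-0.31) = -2.76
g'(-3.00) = 35.37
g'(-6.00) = 141.39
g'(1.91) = 6.33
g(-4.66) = -125.28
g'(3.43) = 33.70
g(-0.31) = 4.22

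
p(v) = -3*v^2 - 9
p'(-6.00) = 36.00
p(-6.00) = -117.00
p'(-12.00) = 72.00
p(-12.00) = -441.00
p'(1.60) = -9.60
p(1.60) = -16.68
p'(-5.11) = 30.66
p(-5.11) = -87.34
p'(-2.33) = 13.98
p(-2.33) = -25.29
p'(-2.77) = 16.62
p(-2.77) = -32.02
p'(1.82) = -10.92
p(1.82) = -18.94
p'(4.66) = -27.96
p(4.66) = -74.15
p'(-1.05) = 6.30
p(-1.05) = -12.31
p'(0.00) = 0.00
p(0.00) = -9.00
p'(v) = -6*v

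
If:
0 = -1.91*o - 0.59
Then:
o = -0.31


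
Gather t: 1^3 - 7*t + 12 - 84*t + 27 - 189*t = 40 - 280*t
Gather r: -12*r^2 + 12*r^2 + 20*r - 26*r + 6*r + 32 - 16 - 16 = 0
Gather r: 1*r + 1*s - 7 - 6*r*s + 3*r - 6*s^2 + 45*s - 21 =r*(4 - 6*s) - 6*s^2 + 46*s - 28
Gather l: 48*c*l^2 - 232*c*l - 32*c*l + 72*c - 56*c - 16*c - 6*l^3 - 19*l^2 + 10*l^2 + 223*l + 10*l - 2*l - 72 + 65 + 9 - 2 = -6*l^3 + l^2*(48*c - 9) + l*(231 - 264*c)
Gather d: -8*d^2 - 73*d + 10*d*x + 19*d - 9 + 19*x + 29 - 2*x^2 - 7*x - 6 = -8*d^2 + d*(10*x - 54) - 2*x^2 + 12*x + 14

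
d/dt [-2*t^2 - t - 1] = -4*t - 1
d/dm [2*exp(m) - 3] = 2*exp(m)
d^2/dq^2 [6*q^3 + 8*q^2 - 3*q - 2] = 36*q + 16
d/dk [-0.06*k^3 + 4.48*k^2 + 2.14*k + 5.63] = -0.18*k^2 + 8.96*k + 2.14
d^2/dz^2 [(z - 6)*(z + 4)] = 2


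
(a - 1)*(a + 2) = a^2 + a - 2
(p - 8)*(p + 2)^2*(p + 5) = p^4 + p^3 - 48*p^2 - 172*p - 160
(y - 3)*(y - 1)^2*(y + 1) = y^4 - 4*y^3 + 2*y^2 + 4*y - 3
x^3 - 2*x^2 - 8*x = x*(x - 4)*(x + 2)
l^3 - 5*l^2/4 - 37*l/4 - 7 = (l - 4)*(l + 1)*(l + 7/4)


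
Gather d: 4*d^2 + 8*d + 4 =4*d^2 + 8*d + 4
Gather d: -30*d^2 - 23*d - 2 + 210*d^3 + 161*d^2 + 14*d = 210*d^3 + 131*d^2 - 9*d - 2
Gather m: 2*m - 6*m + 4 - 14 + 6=-4*m - 4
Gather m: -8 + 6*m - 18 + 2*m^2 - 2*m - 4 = 2*m^2 + 4*m - 30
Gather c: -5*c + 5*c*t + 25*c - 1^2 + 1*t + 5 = c*(5*t + 20) + t + 4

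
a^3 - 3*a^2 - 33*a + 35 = (a - 7)*(a - 1)*(a + 5)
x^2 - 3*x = x*(x - 3)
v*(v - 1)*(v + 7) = v^3 + 6*v^2 - 7*v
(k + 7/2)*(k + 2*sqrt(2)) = k^2 + 2*sqrt(2)*k + 7*k/2 + 7*sqrt(2)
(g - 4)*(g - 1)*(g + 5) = g^3 - 21*g + 20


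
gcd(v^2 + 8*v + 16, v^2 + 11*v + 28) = v + 4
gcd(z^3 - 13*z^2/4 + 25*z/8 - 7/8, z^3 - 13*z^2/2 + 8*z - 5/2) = z^2 - 3*z/2 + 1/2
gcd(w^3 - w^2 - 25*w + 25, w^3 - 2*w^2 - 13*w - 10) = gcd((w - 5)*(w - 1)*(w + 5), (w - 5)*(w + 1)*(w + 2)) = w - 5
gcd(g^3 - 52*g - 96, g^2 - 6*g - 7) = 1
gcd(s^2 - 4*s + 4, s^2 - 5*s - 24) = 1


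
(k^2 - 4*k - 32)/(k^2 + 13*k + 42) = (k^2 - 4*k - 32)/(k^2 + 13*k + 42)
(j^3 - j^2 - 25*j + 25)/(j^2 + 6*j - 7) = (j^2 - 25)/(j + 7)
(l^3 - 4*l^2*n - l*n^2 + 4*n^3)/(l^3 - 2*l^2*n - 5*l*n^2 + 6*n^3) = (l^2 - 3*l*n - 4*n^2)/(l^2 - l*n - 6*n^2)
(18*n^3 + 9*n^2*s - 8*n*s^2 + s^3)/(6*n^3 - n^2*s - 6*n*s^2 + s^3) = (-3*n + s)/(-n + s)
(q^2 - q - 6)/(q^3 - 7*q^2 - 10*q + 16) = (q - 3)/(q^2 - 9*q + 8)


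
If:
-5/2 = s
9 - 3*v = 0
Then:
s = -5/2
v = 3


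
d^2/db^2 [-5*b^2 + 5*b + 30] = -10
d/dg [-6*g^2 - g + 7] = -12*g - 1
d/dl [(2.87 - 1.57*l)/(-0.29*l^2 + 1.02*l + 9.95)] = (-0.4553*l^2 + 1.6646*l - 18.5489)/(0.0841*l^4 - 0.5916*l^3 - 4.7306*l^2 + 20.298*l + 99.0025)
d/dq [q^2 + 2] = 2*q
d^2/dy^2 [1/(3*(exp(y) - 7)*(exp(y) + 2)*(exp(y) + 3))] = (9*exp(5*y) - 22*exp(4*y) - 42*exp(3*y) + 552*exp(2*y) + 505*exp(y) - 1218)*exp(y)/(3*(exp(9*y) - 6*exp(8*y) - 75*exp(7*y) + 214*exp(6*y) + 2679*exp(5*y) + 1758*exp(4*y) - 33713*exp(3*y) - 116550*exp(2*y) - 153468*exp(y) - 74088))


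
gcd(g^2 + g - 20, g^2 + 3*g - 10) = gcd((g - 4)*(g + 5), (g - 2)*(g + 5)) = g + 5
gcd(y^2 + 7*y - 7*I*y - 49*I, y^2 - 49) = y + 7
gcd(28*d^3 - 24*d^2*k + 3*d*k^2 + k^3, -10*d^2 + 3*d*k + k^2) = 2*d - k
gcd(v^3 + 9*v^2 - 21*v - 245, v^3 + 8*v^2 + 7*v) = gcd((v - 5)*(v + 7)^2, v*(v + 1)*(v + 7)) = v + 7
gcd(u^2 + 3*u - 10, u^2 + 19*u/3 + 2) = 1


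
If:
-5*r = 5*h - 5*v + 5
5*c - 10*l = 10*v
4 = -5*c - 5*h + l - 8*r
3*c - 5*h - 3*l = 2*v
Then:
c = 10/9 - 7*v/3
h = 1/3 - v/2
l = 5/9 - 13*v/6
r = 3*v/2 - 4/3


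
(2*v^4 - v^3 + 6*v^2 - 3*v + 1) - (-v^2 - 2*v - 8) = 2*v^4 - v^3 + 7*v^2 - v + 9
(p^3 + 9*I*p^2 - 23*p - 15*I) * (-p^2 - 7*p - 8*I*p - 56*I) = -p^5 - 7*p^4 - 17*I*p^4 + 95*p^3 - 119*I*p^3 + 665*p^2 + 199*I*p^2 - 120*p + 1393*I*p - 840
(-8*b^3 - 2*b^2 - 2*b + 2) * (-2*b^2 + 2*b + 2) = 16*b^5 - 12*b^4 - 16*b^3 - 12*b^2 + 4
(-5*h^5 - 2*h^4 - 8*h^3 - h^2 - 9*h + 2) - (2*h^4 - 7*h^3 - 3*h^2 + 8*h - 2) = -5*h^5 - 4*h^4 - h^3 + 2*h^2 - 17*h + 4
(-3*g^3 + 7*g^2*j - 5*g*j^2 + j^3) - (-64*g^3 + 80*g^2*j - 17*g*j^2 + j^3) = 61*g^3 - 73*g^2*j + 12*g*j^2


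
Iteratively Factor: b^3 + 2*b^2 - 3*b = (b + 3)*(b^2 - b) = b*(b + 3)*(b - 1)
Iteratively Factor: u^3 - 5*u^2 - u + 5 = (u - 1)*(u^2 - 4*u - 5) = (u - 5)*(u - 1)*(u + 1)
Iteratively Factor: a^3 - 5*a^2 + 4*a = (a - 4)*(a^2 - a) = (a - 4)*(a - 1)*(a)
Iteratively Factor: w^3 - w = (w + 1)*(w^2 - w) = (w - 1)*(w + 1)*(w)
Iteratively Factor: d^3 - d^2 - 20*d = (d)*(d^2 - d - 20) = d*(d + 4)*(d - 5)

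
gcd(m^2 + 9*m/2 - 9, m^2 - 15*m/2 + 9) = m - 3/2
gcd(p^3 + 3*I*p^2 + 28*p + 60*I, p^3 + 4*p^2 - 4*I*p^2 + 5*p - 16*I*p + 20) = p - 5*I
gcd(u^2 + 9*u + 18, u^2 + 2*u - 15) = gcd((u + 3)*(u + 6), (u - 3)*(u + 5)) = 1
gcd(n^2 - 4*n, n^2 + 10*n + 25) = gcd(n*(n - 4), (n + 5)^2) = 1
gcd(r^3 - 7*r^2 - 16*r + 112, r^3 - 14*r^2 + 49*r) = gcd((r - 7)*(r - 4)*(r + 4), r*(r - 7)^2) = r - 7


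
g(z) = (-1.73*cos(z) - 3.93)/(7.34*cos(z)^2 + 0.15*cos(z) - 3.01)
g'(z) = (14.68*sin(z)*cos(z) + 0.15*sin(z))*(-1.73*cos(z) - 3.93)/(7.34*cos(z)^2 + 0.15*cos(z) - 3.01)^2 + 1.73*sin(z)/(7.34*cos(z)^2 + 0.15*cos(z) - 3.01)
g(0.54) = -2.15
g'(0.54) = -5.24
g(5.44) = -15.10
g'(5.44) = 328.23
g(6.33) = -1.27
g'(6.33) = -0.18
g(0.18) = -1.33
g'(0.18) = -0.74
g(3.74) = -1.33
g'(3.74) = -5.31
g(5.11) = 2.48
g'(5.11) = 8.08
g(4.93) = 1.63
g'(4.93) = 2.65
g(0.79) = -7.03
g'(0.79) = -69.90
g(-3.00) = -0.55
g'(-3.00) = -0.34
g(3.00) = -0.55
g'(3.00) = 0.34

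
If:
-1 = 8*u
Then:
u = -1/8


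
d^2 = d^2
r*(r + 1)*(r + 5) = r^3 + 6*r^2 + 5*r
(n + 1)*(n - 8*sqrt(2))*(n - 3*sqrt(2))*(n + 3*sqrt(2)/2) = n^4 - 19*sqrt(2)*n^3/2 + n^3 - 19*sqrt(2)*n^2/2 + 15*n^2 + 15*n + 72*sqrt(2)*n + 72*sqrt(2)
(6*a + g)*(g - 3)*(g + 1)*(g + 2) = 6*a*g^3 - 42*a*g - 36*a + g^4 - 7*g^2 - 6*g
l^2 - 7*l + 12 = (l - 4)*(l - 3)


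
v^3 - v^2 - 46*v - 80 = (v - 8)*(v + 2)*(v + 5)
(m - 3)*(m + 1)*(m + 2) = m^3 - 7*m - 6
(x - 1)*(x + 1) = x^2 - 1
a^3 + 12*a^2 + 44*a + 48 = (a + 2)*(a + 4)*(a + 6)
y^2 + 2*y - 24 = (y - 4)*(y + 6)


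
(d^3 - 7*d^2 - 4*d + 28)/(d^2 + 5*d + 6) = (d^2 - 9*d + 14)/(d + 3)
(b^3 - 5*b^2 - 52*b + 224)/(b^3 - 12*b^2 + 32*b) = (b + 7)/b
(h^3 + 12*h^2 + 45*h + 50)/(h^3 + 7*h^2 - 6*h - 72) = (h^3 + 12*h^2 + 45*h + 50)/(h^3 + 7*h^2 - 6*h - 72)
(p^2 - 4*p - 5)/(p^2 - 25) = (p + 1)/(p + 5)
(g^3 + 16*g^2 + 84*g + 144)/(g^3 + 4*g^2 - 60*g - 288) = (g + 4)/(g - 8)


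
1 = 1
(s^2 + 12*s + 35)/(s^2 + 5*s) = (s + 7)/s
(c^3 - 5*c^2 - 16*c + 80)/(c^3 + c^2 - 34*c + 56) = (c^2 - c - 20)/(c^2 + 5*c - 14)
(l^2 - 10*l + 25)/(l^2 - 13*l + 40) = (l - 5)/(l - 8)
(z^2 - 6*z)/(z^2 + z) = (z - 6)/(z + 1)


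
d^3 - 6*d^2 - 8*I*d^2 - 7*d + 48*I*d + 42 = (d - 6)*(d - 7*I)*(d - I)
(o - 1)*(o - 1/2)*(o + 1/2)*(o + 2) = o^4 + o^3 - 9*o^2/4 - o/4 + 1/2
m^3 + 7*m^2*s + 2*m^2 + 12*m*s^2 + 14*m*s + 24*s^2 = (m + 2)*(m + 3*s)*(m + 4*s)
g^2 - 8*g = g*(g - 8)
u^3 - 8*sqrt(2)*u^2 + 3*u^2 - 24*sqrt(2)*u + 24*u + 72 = (u + 3)*(u - 6*sqrt(2))*(u - 2*sqrt(2))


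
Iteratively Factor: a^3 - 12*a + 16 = (a - 2)*(a^2 + 2*a - 8) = (a - 2)^2*(a + 4)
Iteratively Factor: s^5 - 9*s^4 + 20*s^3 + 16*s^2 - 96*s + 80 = (s - 5)*(s^4 - 4*s^3 + 16*s - 16) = (s - 5)*(s - 2)*(s^3 - 2*s^2 - 4*s + 8) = (s - 5)*(s - 2)^2*(s^2 - 4) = (s - 5)*(s - 2)^3*(s + 2)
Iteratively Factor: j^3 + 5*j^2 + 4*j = (j)*(j^2 + 5*j + 4) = j*(j + 4)*(j + 1)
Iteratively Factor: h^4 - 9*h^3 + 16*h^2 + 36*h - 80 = (h - 5)*(h^3 - 4*h^2 - 4*h + 16) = (h - 5)*(h - 4)*(h^2 - 4) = (h - 5)*(h - 4)*(h + 2)*(h - 2)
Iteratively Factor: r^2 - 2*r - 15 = (r - 5)*(r + 3)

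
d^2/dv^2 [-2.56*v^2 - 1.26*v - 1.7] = -5.12000000000000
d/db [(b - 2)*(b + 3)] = 2*b + 1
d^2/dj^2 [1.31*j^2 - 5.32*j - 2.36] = 2.62000000000000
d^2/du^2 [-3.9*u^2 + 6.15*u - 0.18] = -7.80000000000000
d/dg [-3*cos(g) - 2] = 3*sin(g)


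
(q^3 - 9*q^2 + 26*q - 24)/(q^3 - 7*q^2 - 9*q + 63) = (q^2 - 6*q + 8)/(q^2 - 4*q - 21)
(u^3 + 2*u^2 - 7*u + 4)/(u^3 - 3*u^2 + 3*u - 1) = (u + 4)/(u - 1)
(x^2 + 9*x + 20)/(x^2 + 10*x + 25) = (x + 4)/(x + 5)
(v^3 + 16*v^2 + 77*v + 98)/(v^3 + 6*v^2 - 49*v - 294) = (v^2 + 9*v + 14)/(v^2 - v - 42)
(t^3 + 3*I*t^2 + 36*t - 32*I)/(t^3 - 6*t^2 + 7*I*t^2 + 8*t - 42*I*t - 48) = (t - 4*I)/(t - 6)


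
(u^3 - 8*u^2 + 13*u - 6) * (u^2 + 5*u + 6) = u^5 - 3*u^4 - 21*u^3 + 11*u^2 + 48*u - 36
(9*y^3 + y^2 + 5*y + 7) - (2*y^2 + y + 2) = 9*y^3 - y^2 + 4*y + 5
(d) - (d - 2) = 2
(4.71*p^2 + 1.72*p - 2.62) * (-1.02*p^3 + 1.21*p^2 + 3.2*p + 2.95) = -4.8042*p^5 + 3.9447*p^4 + 19.8256*p^3 + 16.2283*p^2 - 3.31*p - 7.729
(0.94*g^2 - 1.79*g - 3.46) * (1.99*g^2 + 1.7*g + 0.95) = 1.8706*g^4 - 1.9641*g^3 - 9.0354*g^2 - 7.5825*g - 3.287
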